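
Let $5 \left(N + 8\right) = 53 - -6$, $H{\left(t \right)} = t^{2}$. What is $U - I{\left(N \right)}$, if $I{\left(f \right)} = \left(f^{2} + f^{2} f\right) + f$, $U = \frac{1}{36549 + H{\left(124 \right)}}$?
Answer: $- \frac{18981698}{259625} \approx -73.112$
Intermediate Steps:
$N = \frac{19}{5}$ ($N = -8 + \frac{53 - -6}{5} = -8 + \frac{53 + 6}{5} = -8 + \frac{1}{5} \cdot 59 = -8 + \frac{59}{5} = \frac{19}{5} \approx 3.8$)
$U = \frac{1}{51925}$ ($U = \frac{1}{36549 + 124^{2}} = \frac{1}{36549 + 15376} = \frac{1}{51925} \approx 1.9259 \cdot 10^{-5}$)
$I{\left(f \right)} = f + f^{2} + f^{3}$ ($I{\left(f \right)} = \left(f^{2} + f^{3}\right) + f = f + f^{2} + f^{3}$)
$U - I{\left(N \right)} = \frac{1}{51925} - \frac{19 \left(1 + \frac{19}{5} + \left(\frac{19}{5}\right)^{2}\right)}{5} = \frac{1}{51925} - \frac{19 \left(1 + \frac{19}{5} + \frac{361}{25}\right)}{5} = \frac{1}{51925} - \frac{19}{5} \cdot \frac{481}{25} = \frac{1}{51925} - \frac{9139}{125} = - \frac{18981698}{259625}$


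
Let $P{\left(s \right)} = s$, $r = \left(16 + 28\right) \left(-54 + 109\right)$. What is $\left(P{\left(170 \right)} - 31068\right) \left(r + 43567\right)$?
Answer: $-1420906326$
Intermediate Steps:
$r = 2420$ ($r = 44 \cdot 55 = 2420$)
$\left(P{\left(170 \right)} - 31068\right) \left(r + 43567\right) = \left(170 - 31068\right) \left(2420 + 43567\right) = \left(-30898\right) 45987 = -1420906326$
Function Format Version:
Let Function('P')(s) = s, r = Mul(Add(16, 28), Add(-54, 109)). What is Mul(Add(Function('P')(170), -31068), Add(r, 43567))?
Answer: -1420906326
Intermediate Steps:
r = 2420 (r = Mul(44, 55) = 2420)
Mul(Add(Function('P')(170), -31068), Add(r, 43567)) = Mul(Add(170, -31068), Add(2420, 43567)) = Mul(-30898, 45987) = -1420906326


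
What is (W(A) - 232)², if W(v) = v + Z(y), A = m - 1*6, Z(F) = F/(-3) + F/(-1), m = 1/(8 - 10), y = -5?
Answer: 1934881/36 ≈ 53747.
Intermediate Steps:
m = -½ (m = 1/(-2) = -½ ≈ -0.50000)
Z(F) = -4*F/3 (Z(F) = F*(-⅓) + F*(-1) = -F/3 - F = -4*F/3)
A = -13/2 (A = -½ - 1*6 = -½ - 6 = -13/2 ≈ -6.5000)
W(v) = 20/3 + v (W(v) = v - 4/3*(-5) = v + 20/3 = 20/3 + v)
(W(A) - 232)² = ((20/3 - 13/2) - 232)² = (⅙ - 232)² = (-1391/6)² = 1934881/36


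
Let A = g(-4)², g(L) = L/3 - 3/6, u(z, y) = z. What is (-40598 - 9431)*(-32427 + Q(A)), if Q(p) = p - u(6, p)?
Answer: 58407206543/36 ≈ 1.6224e+9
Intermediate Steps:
g(L) = -½ + L/3 (g(L) = L*(⅓) - 3*⅙ = L/3 - ½ = -½ + L/3)
A = 121/36 (A = (-½ + (⅓)*(-4))² = (-½ - 4/3)² = (-11/6)² = 121/36 ≈ 3.3611)
Q(p) = -6 + p (Q(p) = p - 1*6 = p - 6 = -6 + p)
(-40598 - 9431)*(-32427 + Q(A)) = (-40598 - 9431)*(-32427 + (-6 + 121/36)) = -50029*(-32427 - 95/36) = -50029*(-1167467/36) = 58407206543/36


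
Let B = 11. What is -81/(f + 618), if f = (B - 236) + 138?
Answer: -9/59 ≈ -0.15254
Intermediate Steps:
f = -87 (f = (11 - 236) + 138 = -225 + 138 = -87)
-81/(f + 618) = -81/(-87 + 618) = -81/531 = -81*1/531 = -9/59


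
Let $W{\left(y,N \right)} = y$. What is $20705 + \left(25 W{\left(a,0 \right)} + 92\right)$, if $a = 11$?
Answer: $21072$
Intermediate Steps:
$20705 + \left(25 W{\left(a,0 \right)} + 92\right) = 20705 + \left(25 \cdot 11 + 92\right) = 20705 + \left(275 + 92\right) = 20705 + 367 = 21072$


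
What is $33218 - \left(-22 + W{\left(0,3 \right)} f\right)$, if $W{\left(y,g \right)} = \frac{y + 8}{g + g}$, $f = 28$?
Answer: $\frac{99608}{3} \approx 33203.0$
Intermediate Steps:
$W{\left(y,g \right)} = \frac{8 + y}{2 g}$
$33218 - \left(-22 + W{\left(0,3 \right)} f\right) = 33218 - \left(-22 + \frac{8 + 0}{2 \cdot 3} \cdot 28\right) = 33218 - \left(-22 + \frac{1}{2} \cdot \frac{1}{3} \cdot 8 \cdot 28\right) = 33218 - \left(-22 + \frac{4}{3} \cdot 28\right) = 33218 - \left(-22 + \frac{112}{3}\right) = 33218 - \frac{46}{3} = \frac{99608}{3}$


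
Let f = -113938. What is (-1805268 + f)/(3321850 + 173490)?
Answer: -959603/1747670 ≈ -0.54908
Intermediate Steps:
(-1805268 + f)/(3321850 + 173490) = (-1805268 - 113938)/(3321850 + 173490) = -1919206/3495340 = -1919206*1/3495340 = -959603/1747670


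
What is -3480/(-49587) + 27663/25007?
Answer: 486249847/413340703 ≈ 1.1764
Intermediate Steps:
-3480/(-49587) + 27663/25007 = -3480*(-1/49587) + 27663*(1/25007) = 1160/16529 + 27663/25007 = 486249847/413340703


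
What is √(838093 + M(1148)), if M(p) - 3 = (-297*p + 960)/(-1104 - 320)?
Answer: 5*√1062471943/178 ≈ 915.61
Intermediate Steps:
M(p) = 207/89 + 297*p/1424 (M(p) = 3 + (-297*p + 960)/(-1104 - 320) = 3 + (960 - 297*p)/(-1424) = 3 + (960 - 297*p)*(-1/1424) = 3 + (-60/89 + 297*p/1424) = 207/89 + 297*p/1424)
√(838093 + M(1148)) = √(838093 + (207/89 + (297/1424)*1148)) = √(838093 + (207/89 + 85239/356)) = √(838093 + 86067/356) = √(298447175/356) = 5*√1062471943/178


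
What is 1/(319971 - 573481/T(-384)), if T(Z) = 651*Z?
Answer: 249984/79988203945 ≈ 3.1253e-6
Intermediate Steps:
1/(319971 - 573481/T(-384)) = 1/(319971 - 573481/(651*(-384))) = 1/(319971 - 573481/(-249984)) = 1/(319971 - 573481*(-1/249984)) = 1/(319971 + 573481/249984) = 1/(79988203945/249984) = 249984/79988203945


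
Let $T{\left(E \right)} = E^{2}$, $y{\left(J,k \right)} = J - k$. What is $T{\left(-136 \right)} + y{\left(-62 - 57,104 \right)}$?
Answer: $18273$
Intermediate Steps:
$T{\left(-136 \right)} + y{\left(-62 - 57,104 \right)} = \left(-136\right)^{2} - 223 = 18496 - 223 = 18273$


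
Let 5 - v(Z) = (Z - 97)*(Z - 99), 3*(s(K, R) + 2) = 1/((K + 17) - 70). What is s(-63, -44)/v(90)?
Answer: 697/20184 ≈ 0.034532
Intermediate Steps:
s(K, R) = -2 + 1/(3*(-53 + K)) (s(K, R) = -2 + 1/(3*((K + 17) - 70)) = -2 + 1/(3*((17 + K) - 70)) = -2 + 1/(3*(-53 + K)))
v(Z) = 5 - (-99 + Z)*(-97 + Z) (v(Z) = 5 - (Z - 97)*(Z - 99) = 5 - (-97 + Z)*(-99 + Z) = 5 - (-99 + Z)*(-97 + Z))
s(-63, -44)/v(90) = ((319 - 6*(-63))/(3*(-53 - 63)))/(-9598 - 1*90**2 + 196*90) = ((1/3)*(319 + 378)/(-116))/(-9598 - 1*8100 + 17640) = ((1/3)*(-1/116)*697)/(-9598 - 8100 + 17640) = -697/348/(-58) = -697/348*(-1/58) = 697/20184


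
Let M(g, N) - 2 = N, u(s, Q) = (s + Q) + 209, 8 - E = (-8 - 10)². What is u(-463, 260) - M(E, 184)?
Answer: -180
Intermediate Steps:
E = -316 (E = 8 - (-8 - 10)² = 8 - 1*(-18)² = 8 - 1*324 = 8 - 324 = -316)
u(s, Q) = 209 + Q + s (u(s, Q) = (Q + s) + 209 = 209 + Q + s)
M(g, N) = 2 + N
u(-463, 260) - M(E, 184) = (209 + 260 - 463) - (2 + 184) = 6 - 1*186 = 6 - 186 = -180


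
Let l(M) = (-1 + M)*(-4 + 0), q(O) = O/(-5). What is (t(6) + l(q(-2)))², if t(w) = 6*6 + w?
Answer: 49284/25 ≈ 1971.4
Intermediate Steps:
t(w) = 36 + w
q(O) = -O/5 (q(O) = O*(-⅕) = -O/5)
l(M) = 4 - 4*M (l(M) = (-1 + M)*(-4) = 4 - 4*M)
(t(6) + l(q(-2)))² = ((36 + 6) + (4 - (-4)*(-2)/5))² = (42 + (4 - 4*⅖))² = (42 + (4 - 8/5))² = (42 + 12/5)² = (222/5)² = 49284/25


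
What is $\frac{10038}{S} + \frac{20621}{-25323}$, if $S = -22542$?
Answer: $- \frac{119838476}{95138511} \approx -1.2596$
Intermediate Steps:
$\frac{10038}{S} + \frac{20621}{-25323} = \frac{10038}{-22542} + \frac{20621}{-25323} = 10038 \left(- \frac{1}{22542}\right) + 20621 \left(- \frac{1}{25323}\right) = - \frac{1673}{3757} - \frac{20621}{25323} = - \frac{119838476}{95138511}$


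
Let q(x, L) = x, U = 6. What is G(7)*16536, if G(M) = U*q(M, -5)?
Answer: 694512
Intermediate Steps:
G(M) = 6*M
G(7)*16536 = (6*7)*16536 = 42*16536 = 694512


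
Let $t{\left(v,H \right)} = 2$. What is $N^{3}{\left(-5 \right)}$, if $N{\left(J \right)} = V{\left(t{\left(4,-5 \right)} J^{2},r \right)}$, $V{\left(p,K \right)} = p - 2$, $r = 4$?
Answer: $110592$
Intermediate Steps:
$V{\left(p,K \right)} = -2 + p$
$N{\left(J \right)} = -2 + 2 J^{2}$
$N^{3}{\left(-5 \right)} = \left(-2 + 2 \left(-5\right)^{2}\right)^{3} = \left(-2 + 2 \cdot 25\right)^{3} = \left(-2 + 50\right)^{3} = 48^{3} = 110592$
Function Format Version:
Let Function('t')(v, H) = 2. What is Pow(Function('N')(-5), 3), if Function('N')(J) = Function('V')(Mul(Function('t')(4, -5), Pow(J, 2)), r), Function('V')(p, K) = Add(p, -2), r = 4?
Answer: 110592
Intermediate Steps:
Function('V')(p, K) = Add(-2, p)
Function('N')(J) = Add(-2, Mul(2, Pow(J, 2)))
Pow(Function('N')(-5), 3) = Pow(Add(-2, Mul(2, Pow(-5, 2))), 3) = Pow(Add(-2, Mul(2, 25)), 3) = Pow(Add(-2, 50), 3) = Pow(48, 3) = 110592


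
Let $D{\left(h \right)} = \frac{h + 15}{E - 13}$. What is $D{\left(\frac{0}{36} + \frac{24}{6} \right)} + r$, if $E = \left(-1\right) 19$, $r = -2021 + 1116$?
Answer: $- \frac{28979}{32} \approx -905.59$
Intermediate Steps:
$r = -905$
$E = -19$
$D{\left(h \right)} = - \frac{15}{32} - \frac{h}{32}$ ($D{\left(h \right)} = \frac{h + 15}{-19 - 13} = \frac{15 + h}{-32} = \left(15 + h\right) \left(- \frac{1}{32}\right) = - \frac{15}{32} - \frac{h}{32}$)
$D{\left(\frac{0}{36} + \frac{24}{6} \right)} + r = \left(- \frac{15}{32} - \frac{\frac{0}{36} + \frac{24}{6}}{32}\right) - 905 = \left(- \frac{15}{32} - \frac{0 \cdot \frac{1}{36} + 24 \cdot \frac{1}{6}}{32}\right) - 905 = \left(- \frac{15}{32} - \frac{0 + 4}{32}\right) - 905 = \left(- \frac{15}{32} - \frac{1}{8}\right) - 905 = - \frac{19}{32} - 905 = - \frac{28979}{32}$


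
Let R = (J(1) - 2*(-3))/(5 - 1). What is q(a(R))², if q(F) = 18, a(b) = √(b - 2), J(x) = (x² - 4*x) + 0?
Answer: 324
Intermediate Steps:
J(x) = x² - 4*x
R = ¾ (R = (1*(-4 + 1) - 2*(-3))/(5 - 1) = (1*(-3) + 6)/4 = (-3 + 6)*(¼) = 3*(¼) = ¾ ≈ 0.75000)
a(b) = √(-2 + b)
q(a(R))² = 18² = 324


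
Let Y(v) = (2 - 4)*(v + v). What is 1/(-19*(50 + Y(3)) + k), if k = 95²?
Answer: 1/8303 ≈ 0.00012044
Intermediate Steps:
Y(v) = -4*v
k = 9025
1/(-19*(50 + Y(3)) + k) = 1/(-19*(50 - 4*3) + 9025) = 1/(-19*(50 - 12) + 9025) = 1/(-19*38 + 9025) = 1/(-722 + 9025) = 1/8303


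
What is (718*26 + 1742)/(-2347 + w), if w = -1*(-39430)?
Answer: 20410/37083 ≈ 0.55039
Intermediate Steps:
w = 39430
(718*26 + 1742)/(-2347 + w) = (718*26 + 1742)/(-2347 + 39430) = (18668 + 1742)/37083 = 20410*(1/37083) = 20410/37083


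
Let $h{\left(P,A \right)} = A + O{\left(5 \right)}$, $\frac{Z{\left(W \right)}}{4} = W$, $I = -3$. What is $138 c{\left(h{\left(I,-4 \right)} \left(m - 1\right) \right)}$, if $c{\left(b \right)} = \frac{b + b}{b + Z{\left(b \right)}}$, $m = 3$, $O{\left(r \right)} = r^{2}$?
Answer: $\frac{276}{5} \approx 55.2$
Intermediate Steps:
$Z{\left(W \right)} = 4 W$
$h{\left(P,A \right)} = 25 + A$ ($h{\left(P,A \right)} = A + 5^{2} = A + 25 = 25 + A$)
$c{\left(b \right)} = \frac{2}{5}$ ($c{\left(b \right)} = \frac{b + b}{b + 4 b} = \frac{2 b}{5 b} = 2 b \frac{1}{5 b} = \frac{2}{5}$)
$138 c{\left(h{\left(I,-4 \right)} \left(m - 1\right) \right)} = 138 \cdot \frac{2}{5} = \frac{276}{5}$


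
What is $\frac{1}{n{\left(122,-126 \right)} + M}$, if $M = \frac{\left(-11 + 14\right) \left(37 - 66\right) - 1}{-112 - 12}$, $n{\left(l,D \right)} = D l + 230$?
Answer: $- \frac{31}{469380} \approx -6.6045 \cdot 10^{-5}$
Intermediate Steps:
$n{\left(l,D \right)} = 230 + D l$
$M = \frac{22}{31}$ ($M = \frac{3 \left(-29\right) - 1}{-124} = \left(-87 - 1\right) \left(- \frac{1}{124}\right) = \left(-88\right) \left(- \frac{1}{124}\right) = \frac{22}{31} \approx 0.70968$)
$\frac{1}{n{\left(122,-126 \right)} + M} = \frac{1}{\left(230 - 15372\right) + \frac{22}{31}} = \frac{1}{-15142 + \frac{22}{31}} = \frac{1}{- \frac{469380}{31}} = - \frac{31}{469380}$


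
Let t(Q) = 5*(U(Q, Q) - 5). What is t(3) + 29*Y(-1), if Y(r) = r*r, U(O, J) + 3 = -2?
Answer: -21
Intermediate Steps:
U(O, J) = -5 (U(O, J) = -3 - 2 = -5)
Y(r) = r**2
t(Q) = -50 (t(Q) = 5*(-5 - 5) = 5*(-10) = -50)
t(3) + 29*Y(-1) = -50 + 29*(-1)**2 = -50 + 29*1 = -50 + 29 = -21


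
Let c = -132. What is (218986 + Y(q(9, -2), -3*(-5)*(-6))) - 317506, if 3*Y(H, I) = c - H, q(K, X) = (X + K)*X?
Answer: -295678/3 ≈ -98559.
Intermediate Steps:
q(K, X) = X*(K + X) (q(K, X) = (K + X)*X = X*(K + X))
Y(H, I) = -44 - H/3 (Y(H, I) = (-132 - H)/3 = -44 - H/3)
(218986 + Y(q(9, -2), -3*(-5)*(-6))) - 317506 = (218986 + (-44 - (-2)*(9 - 2)/3)) - 317506 = (218986 + (-44 - (-2)*7/3)) - 317506 = (218986 + (-44 - ⅓*(-14))) - 317506 = (218986 + (-44 + 14/3)) - 317506 = (218986 - 118/3) - 317506 = 656840/3 - 317506 = -295678/3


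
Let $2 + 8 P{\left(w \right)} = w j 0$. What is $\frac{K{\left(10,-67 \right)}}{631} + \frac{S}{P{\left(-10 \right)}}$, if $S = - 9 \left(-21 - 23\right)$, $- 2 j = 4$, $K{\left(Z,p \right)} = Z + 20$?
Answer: $- \frac{999474}{631} \approx -1584.0$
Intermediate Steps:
$K{\left(Z,p \right)} = 20 + Z$
$j = -2$ ($j = \left(- \frac{1}{2}\right) 4 = -2$)
$P{\left(w \right)} = - \frac{1}{4}$ ($P{\left(w \right)} = - \frac{1}{4} + \frac{w \left(-2\right) 0}{8} = - \frac{1}{4} + \frac{- 2 w 0}{8} = - \frac{1}{4} + \frac{1}{8} \cdot 0 = - \frac{1}{4} + 0 = - \frac{1}{4}$)
$S = 396$ ($S = \left(-9\right) \left(-44\right) = 396$)
$\frac{K{\left(10,-67 \right)}}{631} + \frac{S}{P{\left(-10 \right)}} = \frac{20 + 10}{631} + \frac{396}{- \frac{1}{4}} = 30 \cdot \frac{1}{631} + 396 \left(-4\right) = \frac{30}{631} - 1584 = - \frac{999474}{631}$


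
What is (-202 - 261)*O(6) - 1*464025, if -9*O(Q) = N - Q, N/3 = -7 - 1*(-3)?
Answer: -464951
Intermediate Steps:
N = -12 (N = 3*(-7 - 1*(-3)) = 3*(-7 + 3) = 3*(-4) = -12)
O(Q) = 4/3 + Q/9 (O(Q) = -(-12 - Q)/9 = 4/3 + Q/9)
(-202 - 261)*O(6) - 1*464025 = (-202 - 261)*(4/3 + (1/9)*6) - 1*464025 = -463*(4/3 + 2/3) - 464025 = -463*2 - 464025 = -926 - 464025 = -464951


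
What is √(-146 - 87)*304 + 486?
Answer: 486 + 304*I*√233 ≈ 486.0 + 4640.4*I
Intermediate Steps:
√(-146 - 87)*304 + 486 = √(-233)*304 + 486 = (I*√233)*304 + 486 = 304*I*√233 + 486 = 486 + 304*I*√233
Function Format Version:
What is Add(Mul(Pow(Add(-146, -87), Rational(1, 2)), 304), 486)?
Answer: Add(486, Mul(304, I, Pow(233, Rational(1, 2)))) ≈ Add(486.00, Mul(4640.4, I))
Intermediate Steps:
Add(Mul(Pow(Add(-146, -87), Rational(1, 2)), 304), 486) = Add(Mul(Pow(-233, Rational(1, 2)), 304), 486) = Add(Mul(Mul(I, Pow(233, Rational(1, 2))), 304), 486) = Add(Mul(304, I, Pow(233, Rational(1, 2))), 486) = Add(486, Mul(304, I, Pow(233, Rational(1, 2))))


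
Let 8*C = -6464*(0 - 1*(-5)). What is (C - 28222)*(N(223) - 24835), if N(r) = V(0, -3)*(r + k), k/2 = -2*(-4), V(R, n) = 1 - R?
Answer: 793516152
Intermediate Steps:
k = 16 (k = 2*(-2*(-4)) = 2*8 = 16)
N(r) = 16 + r (N(r) = (1 - 1*0)*(r + 16) = (1 + 0)*(16 + r) = 1*(16 + r) = 16 + r)
C = -4040 (C = (-6464*(0 - 1*(-5)))/8 = (-6464*(0 + 5))/8 = (-6464*5)/8 = (⅛)*(-32320) = -4040)
(C - 28222)*(N(223) - 24835) = (-4040 - 28222)*((16 + 223) - 24835) = -32262*(239 - 24835) = -32262*(-24596) = 793516152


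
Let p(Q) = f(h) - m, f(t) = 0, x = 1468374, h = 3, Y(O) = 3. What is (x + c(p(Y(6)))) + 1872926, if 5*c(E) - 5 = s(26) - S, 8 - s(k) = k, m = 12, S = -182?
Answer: 16706669/5 ≈ 3.3413e+6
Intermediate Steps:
s(k) = 8 - k
p(Q) = -12 (p(Q) = 0 - 1*12 = 0 - 12 = -12)
c(E) = 169/5 (c(E) = 1 + ((8 - 1*26) - 1*(-182))/5 = 1 + ((8 - 26) + 182)/5 = 1 + (-18 + 182)/5 = 1 + (1/5)*164 = 1 + 164/5 = 169/5)
(x + c(p(Y(6)))) + 1872926 = (1468374 + 169/5) + 1872926 = 7342039/5 + 1872926 = 16706669/5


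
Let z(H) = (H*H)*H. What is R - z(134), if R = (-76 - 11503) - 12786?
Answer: -2430469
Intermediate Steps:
z(H) = H³ (z(H) = H²*H = H³)
R = -24365 (R = -11579 - 12786 = -24365)
R - z(134) = -24365 - 1*134³ = -24365 - 1*2406104 = -24365 - 2406104 = -2430469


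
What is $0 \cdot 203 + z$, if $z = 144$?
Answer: $144$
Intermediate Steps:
$0 \cdot 203 + z = 0 \cdot 203 + 144 = 0 + 144 = 144$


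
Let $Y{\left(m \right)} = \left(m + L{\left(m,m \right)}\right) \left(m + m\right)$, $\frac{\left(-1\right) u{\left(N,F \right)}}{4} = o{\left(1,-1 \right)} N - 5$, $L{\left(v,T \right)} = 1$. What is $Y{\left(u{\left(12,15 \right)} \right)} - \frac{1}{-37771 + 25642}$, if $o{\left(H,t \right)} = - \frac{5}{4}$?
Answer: $\frac{157191841}{12129} \approx 12960.0$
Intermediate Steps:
$o{\left(H,t \right)} = - \frac{5}{4}$ ($o{\left(H,t \right)} = \left(-5\right) \frac{1}{4} = - \frac{5}{4}$)
$u{\left(N,F \right)} = 20 + 5 N$ ($u{\left(N,F \right)} = - 4 \left(- \frac{5 N}{4} - 5\right) = - 4 \left(-5 - \frac{5 N}{4}\right) = 20 + 5 N$)
$Y{\left(m \right)} = 2 m \left(1 + m\right)$ ($Y{\left(m \right)} = \left(m + 1\right) \left(m + m\right) = \left(1 + m\right) 2 m = 2 m \left(1 + m\right)$)
$Y{\left(u{\left(12,15 \right)} \right)} - \frac{1}{-37771 + 25642} = 2 \left(20 + 5 \cdot 12\right) \left(1 + \left(20 + 5 \cdot 12\right)\right) - \frac{1}{-37771 + 25642} = 2 \left(20 + 60\right) \left(1 + \left(20 + 60\right)\right) - \frac{1}{-12129} = 2 \cdot 80 \left(1 + 80\right) - - \frac{1}{12129} = 2 \cdot 80 \cdot 81 + \frac{1}{12129} = 12960 + \frac{1}{12129} = \frac{157191841}{12129}$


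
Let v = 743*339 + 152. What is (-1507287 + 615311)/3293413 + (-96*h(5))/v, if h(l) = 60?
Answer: -243773878184/830035584977 ≈ -0.29369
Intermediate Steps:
v = 252029 (v = 251877 + 152 = 252029)
(-1507287 + 615311)/3293413 + (-96*h(5))/v = (-1507287 + 615311)/3293413 - 96*60/252029 = -891976*1/3293413 - 5760*1/252029 = -891976/3293413 - 5760/252029 = -243773878184/830035584977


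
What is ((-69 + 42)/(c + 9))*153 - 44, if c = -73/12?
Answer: -51112/35 ≈ -1460.3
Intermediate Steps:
c = -73/12 (c = -73*1/12 = -73/12 ≈ -6.0833)
((-69 + 42)/(c + 9))*153 - 44 = ((-69 + 42)/(-73/12 + 9))*153 - 44 = -27/35/12*153 - 44 = -27*12/35*153 - 44 = -324/35*153 - 44 = -49572/35 - 44 = -51112/35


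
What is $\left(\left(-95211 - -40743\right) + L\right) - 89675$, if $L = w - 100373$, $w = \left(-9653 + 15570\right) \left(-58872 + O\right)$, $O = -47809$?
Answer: $-631475993$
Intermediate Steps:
$w = -631231477$ ($w = \left(-9653 + 15570\right) \left(-58872 - 47809\right) = 5917 \left(-106681\right) = -631231477$)
$L = -631331850$ ($L = -631231477 - 100373 = -631331850$)
$\left(\left(-95211 - -40743\right) + L\right) - 89675 = \left(\left(-95211 - -40743\right) - 631331850\right) - 89675 = \left(\left(-95211 + 40743\right) - 631331850\right) - 89675 = \left(-54468 - 631331850\right) - 89675 = -631386318 - 89675 = -631475993$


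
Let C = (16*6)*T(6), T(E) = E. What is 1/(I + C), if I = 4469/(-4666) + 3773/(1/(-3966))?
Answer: -4666/69818025041 ≈ -6.6831e-8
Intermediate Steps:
C = 576 (C = (16*6)*6 = 96*6 = 576)
I = -69820712657/4666 (I = 4469*(-1/4666) + 3773/(-1/3966) = -4469/4666 + 3773*(-3966) = -4469/4666 - 14963718 = -69820712657/4666 ≈ -1.4964e+7)
1/(I + C) = 1/(-69820712657/4666 + 576) = 1/(-69818025041/4666) = -4666/69818025041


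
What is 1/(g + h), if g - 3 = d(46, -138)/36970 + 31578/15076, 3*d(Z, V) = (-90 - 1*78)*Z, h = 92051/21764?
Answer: 1516297118260/14032445448917 ≈ 0.10806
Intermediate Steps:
h = 92051/21764 (h = 92051*(1/21764) = 92051/21764 ≈ 4.2295)
d(Z, V) = -56*Z (d(Z, V) = ((-90 - 1*78)*Z)/3 = ((-90 - 78)*Z)/3 = (-168*Z)/3 = -56*Z)
g = 700170511/139339930 (g = 3 + (-56*46/36970 + 31578/15076) = 3 + (-2576*1/36970 + 31578*(1/15076)) = 3 + (-1288/18485 + 15789/7538) = 3 + 282150721/139339930 = 700170511/139339930 ≈ 5.0249)
1/(g + h) = 1/(700170511/139339930 + 92051/21764) = 1/(14032445448917/1516297118260) = 1516297118260/14032445448917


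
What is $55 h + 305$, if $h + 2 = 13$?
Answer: $910$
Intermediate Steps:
$h = 11$ ($h = -2 + 13 = 11$)
$55 h + 305 = 55 \cdot 11 + 305 = 605 + 305 = 910$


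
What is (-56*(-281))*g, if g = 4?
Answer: 62944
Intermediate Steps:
(-56*(-281))*g = -56*(-281)*4 = 15736*4 = 62944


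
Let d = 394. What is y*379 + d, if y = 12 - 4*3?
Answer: 394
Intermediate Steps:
y = 0 (y = 12 - 12 = 0)
y*379 + d = 0*379 + 394 = 0 + 394 = 394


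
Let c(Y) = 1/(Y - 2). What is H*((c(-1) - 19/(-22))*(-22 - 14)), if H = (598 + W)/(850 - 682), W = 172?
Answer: -175/2 ≈ -87.500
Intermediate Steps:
c(Y) = 1/(-2 + Y)
H = 55/12 (H = (598 + 172)/(850 - 682) = 770/168 = 770*(1/168) = 55/12 ≈ 4.5833)
H*((c(-1) - 19/(-22))*(-22 - 14)) = 55*((1/(-2 - 1) - 19/(-22))*(-22 - 14))/12 = 55*((1/(-3) - 19*(-1/22))*(-36))/12 = 55*((-1/3 + 19/22)*(-36))/12 = 55*((35/66)*(-36))/12 = (55/12)*(-210/11) = -175/2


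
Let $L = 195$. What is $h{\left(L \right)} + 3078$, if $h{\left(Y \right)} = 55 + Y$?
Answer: $3328$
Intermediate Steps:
$h{\left(L \right)} + 3078 = \left(55 + 195\right) + 3078 = 250 + 3078 = 3328$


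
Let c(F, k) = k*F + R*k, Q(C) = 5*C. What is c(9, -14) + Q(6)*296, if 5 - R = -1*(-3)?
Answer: 8726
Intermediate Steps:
R = 2 (R = 5 - (-1)*(-3) = 5 - 1*3 = 5 - 3 = 2)
c(F, k) = 2*k + F*k (c(F, k) = k*F + 2*k = F*k + 2*k = 2*k + F*k)
c(9, -14) + Q(6)*296 = -14*(2 + 9) + (5*6)*296 = -14*11 + 30*296 = -154 + 8880 = 8726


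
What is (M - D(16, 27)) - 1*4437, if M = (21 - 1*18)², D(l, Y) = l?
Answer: -4444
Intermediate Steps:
M = 9 (M = (21 - 18)² = 3² = 9)
(M - D(16, 27)) - 1*4437 = (9 - 1*16) - 1*4437 = (9 - 16) - 4437 = -7 - 4437 = -4444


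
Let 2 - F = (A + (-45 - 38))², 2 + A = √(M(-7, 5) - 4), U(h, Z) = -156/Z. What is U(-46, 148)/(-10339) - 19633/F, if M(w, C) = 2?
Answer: 2*(3315*√2 + 3755374169*I)/(382543*(170*√2 + 7221*I)) ≈ 2.716 + 0.090422*I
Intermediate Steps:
A = -2 + I*√2 (A = -2 + √(2 - 4) = -2 + √(-2) = -2 + I*√2 ≈ -2.0 + 1.4142*I)
F = 2 - (-85 + I*√2)² (F = 2 - ((-2 + I*√2) + (-45 - 38))² = 2 - ((-2 + I*√2) - 83)² = 2 - (-85 + I*√2)² ≈ -7221.0 + 240.42*I)
U(-46, 148)/(-10339) - 19633/F = -156/148/(-10339) - 19633/(-7221 + 170*I*√2) = -156*1/148*(-1/10339) - 19633/(-7221 + 170*I*√2) = -39/37*(-1/10339) - 19633/(-7221 + 170*I*√2) = 39/382543 - 19633/(-7221 + 170*I*√2)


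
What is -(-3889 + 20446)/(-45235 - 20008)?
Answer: 16557/65243 ≈ 0.25377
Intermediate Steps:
-(-3889 + 20446)/(-45235 - 20008) = -16557/(-65243) = -16557*(-1)/65243 = -1*(-16557/65243) = 16557/65243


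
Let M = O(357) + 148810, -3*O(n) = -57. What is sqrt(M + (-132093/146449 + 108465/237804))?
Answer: 3*sqrt(11369891080000268372587)/829194238 ≈ 385.78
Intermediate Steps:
O(n) = 19 (O(n) = -1/3*(-57) = 19)
M = 148829 (M = 19 + 148810 = 148829)
sqrt(M + (-132093/146449 + 108465/237804)) = sqrt(148829 + (-132093/146449 + 108465/237804)) = sqrt(148829 + (-132093*1/146449 + 108465*(1/237804))) = sqrt(148829 + (-132093/146449 + 5165/11324)) = sqrt(148829 - 739412047/1658388476) = sqrt(246815559082557/1658388476) = 3*sqrt(11369891080000268372587)/829194238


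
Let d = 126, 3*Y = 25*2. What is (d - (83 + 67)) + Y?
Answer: -22/3 ≈ -7.3333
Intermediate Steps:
Y = 50/3 (Y = (25*2)/3 = (⅓)*50 = 50/3 ≈ 16.667)
(d - (83 + 67)) + Y = (126 - (83 + 67)) + 50/3 = (126 - 1*150) + 50/3 = (126 - 150) + 50/3 = -24 + 50/3 = -22/3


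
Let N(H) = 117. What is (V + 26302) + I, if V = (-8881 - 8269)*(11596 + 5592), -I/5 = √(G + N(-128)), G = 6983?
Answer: -294747898 - 50*√71 ≈ -2.9475e+8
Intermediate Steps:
I = -50*√71 (I = -5*√(6983 + 117) = -50*√71 ≈ -421.31)
V = -294774200 (V = -17150*17188 = -294774200)
(V + 26302) + I = (-294774200 + 26302) - 50*√71 = -294747898 - 50*√71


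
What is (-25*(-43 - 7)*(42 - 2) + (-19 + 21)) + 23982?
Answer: 73984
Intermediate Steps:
(-25*(-43 - 7)*(42 - 2) + (-19 + 21)) + 23982 = (-(-1250)*40 + 2) + 23982 = (-25*(-2000) + 2) + 23982 = (50000 + 2) + 23982 = 50002 + 23982 = 73984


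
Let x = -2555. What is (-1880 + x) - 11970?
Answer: -16405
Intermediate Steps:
(-1880 + x) - 11970 = (-1880 - 2555) - 11970 = -4435 - 11970 = -16405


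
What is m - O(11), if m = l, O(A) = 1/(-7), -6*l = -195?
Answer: 457/14 ≈ 32.643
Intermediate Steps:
l = 65/2 (l = -⅙*(-195) = 65/2 ≈ 32.500)
O(A) = -⅐
m = 65/2 ≈ 32.500
m - O(11) = 65/2 - 1*(-⅐) = 65/2 + ⅐ = 457/14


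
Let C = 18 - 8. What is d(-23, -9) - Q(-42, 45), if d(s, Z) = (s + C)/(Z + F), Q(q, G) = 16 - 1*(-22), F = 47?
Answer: -1457/38 ≈ -38.342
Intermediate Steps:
Q(q, G) = 38 (Q(q, G) = 16 + 22 = 38)
C = 10
d(s, Z) = (10 + s)/(47 + Z) (d(s, Z) = (s + 10)/(Z + 47) = (10 + s)/(47 + Z))
d(-23, -9) - Q(-42, 45) = (10 - 23)/(47 - 9) - 1*38 = -13/38 - 38 = -1457/38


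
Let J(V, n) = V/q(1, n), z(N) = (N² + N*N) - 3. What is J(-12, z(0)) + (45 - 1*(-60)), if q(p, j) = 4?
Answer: 102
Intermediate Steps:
z(N) = -3 + 2*N² (z(N) = (N² + N²) - 3 = 2*N² - 3 = -3 + 2*N²)
J(V, n) = V/4
J(-12, z(0)) + (45 - 1*(-60)) = (¼)*(-12) + (45 - 1*(-60)) = -3 + (45 + 60) = -3 + 105 = 102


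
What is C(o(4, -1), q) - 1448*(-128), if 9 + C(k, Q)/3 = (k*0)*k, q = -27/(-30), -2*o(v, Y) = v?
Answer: 185317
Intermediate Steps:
o(v, Y) = -v/2
q = 9/10 (q = -27*(-1/30) = 9/10 ≈ 0.90000)
C(k, Q) = -27 (C(k, Q) = -27 + 3*((k*0)*k) = -27 + 3*(0*k) = -27 + 3*0 = -27 + 0 = -27)
C(o(4, -1), q) - 1448*(-128) = -27 - 1448*(-128) = -27 + 185344 = 185317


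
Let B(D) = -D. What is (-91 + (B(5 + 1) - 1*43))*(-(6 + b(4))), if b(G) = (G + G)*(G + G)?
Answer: 9800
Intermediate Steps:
b(G) = 4*G² (b(G) = (2*G)*(2*G) = 4*G²)
(-91 + (B(5 + 1) - 1*43))*(-(6 + b(4))) = (-91 + (-(5 + 1) - 1*43))*(-(6 + 4*4²)) = (-91 + (-1*6 - 43))*(-(6 + 4*16)) = (-91 + (-6 - 43))*(-(6 + 64)) = (-91 - 49)*(-1*70) = -140*(-70) = 9800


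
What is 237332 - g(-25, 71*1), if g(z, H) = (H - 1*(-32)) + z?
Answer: 237254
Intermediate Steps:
g(z, H) = 32 + H + z (g(z, H) = (H + 32) + z = (32 + H) + z = 32 + H + z)
237332 - g(-25, 71*1) = 237332 - (32 + 71*1 - 25) = 237332 - (32 + 71 - 25) = 237332 - 1*78 = 237332 - 78 = 237254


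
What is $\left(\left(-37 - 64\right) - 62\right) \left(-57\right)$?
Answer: $9291$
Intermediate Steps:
$\left(\left(-37 - 64\right) - 62\right) \left(-57\right) = \left(-101 - 62\right) \left(-57\right) = \left(-163\right) \left(-57\right) = 9291$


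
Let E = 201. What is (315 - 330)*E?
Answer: -3015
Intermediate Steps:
(315 - 330)*E = (315 - 330)*201 = -15*201 = -3015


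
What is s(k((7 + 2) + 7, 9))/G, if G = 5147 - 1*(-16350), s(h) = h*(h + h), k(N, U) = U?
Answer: 162/21497 ≈ 0.0075359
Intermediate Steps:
s(h) = 2*h² (s(h) = h*(2*h) = 2*h²)
G = 21497 (G = 5147 + 16350 = 21497)
s(k((7 + 2) + 7, 9))/G = (2*9²)/21497 = (2*81)*(1/21497) = 162*(1/21497) = 162/21497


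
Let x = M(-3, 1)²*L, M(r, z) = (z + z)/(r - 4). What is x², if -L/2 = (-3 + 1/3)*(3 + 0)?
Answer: 4096/2401 ≈ 1.7060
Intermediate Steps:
M(r, z) = 2*z/(-4 + r) (M(r, z) = (2*z)/(-4 + r) = 2*z/(-4 + r))
L = 16 (L = -2*(-3 + 1/3)*(3 + 0) = -2*(-3 + ⅓)*3 = -(-16)*3/3 = -2*(-8) = 16)
x = 64/49 (x = (2*1/(-4 - 3))²*16 = (2*1/(-7))²*16 = (2*1*(-⅐))²*16 = (-2/7)²*16 = (4/49)*16 = 64/49 ≈ 1.3061)
x² = (64/49)² = 4096/2401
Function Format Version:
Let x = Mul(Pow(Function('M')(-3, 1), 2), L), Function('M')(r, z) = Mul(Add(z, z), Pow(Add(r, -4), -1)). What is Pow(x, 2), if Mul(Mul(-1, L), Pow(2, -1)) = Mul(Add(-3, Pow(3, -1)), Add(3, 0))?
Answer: Rational(4096, 2401) ≈ 1.7060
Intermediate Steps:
Function('M')(r, z) = Mul(2, z, Pow(Add(-4, r), -1)) (Function('M')(r, z) = Mul(Mul(2, z), Pow(Add(-4, r), -1)) = Mul(2, z, Pow(Add(-4, r), -1)))
L = 16 (L = Mul(-2, Mul(Add(-3, Pow(3, -1)), Add(3, 0))) = Mul(-2, Mul(Add(-3, Rational(1, 3)), 3)) = Mul(-2, Mul(Rational(-8, 3), 3)) = Mul(-2, -8) = 16)
x = Rational(64, 49) (x = Mul(Pow(Mul(2, 1, Pow(Add(-4, -3), -1)), 2), 16) = Mul(Pow(Mul(2, 1, Pow(-7, -1)), 2), 16) = Mul(Pow(Mul(2, 1, Rational(-1, 7)), 2), 16) = Mul(Pow(Rational(-2, 7), 2), 16) = Mul(Rational(4, 49), 16) = Rational(64, 49) ≈ 1.3061)
Pow(x, 2) = Pow(Rational(64, 49), 2) = Rational(4096, 2401)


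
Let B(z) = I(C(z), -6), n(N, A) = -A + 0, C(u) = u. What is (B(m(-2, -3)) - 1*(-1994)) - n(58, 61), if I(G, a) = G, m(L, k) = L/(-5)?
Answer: 10277/5 ≈ 2055.4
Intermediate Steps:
n(N, A) = -A
m(L, k) = -L/5 (m(L, k) = L*(-1/5) = -L/5)
B(z) = z
(B(m(-2, -3)) - 1*(-1994)) - n(58, 61) = (-1/5*(-2) - 1*(-1994)) - (-1)*61 = (2/5 + 1994) - 1*(-61) = 9972/5 + 61 = 10277/5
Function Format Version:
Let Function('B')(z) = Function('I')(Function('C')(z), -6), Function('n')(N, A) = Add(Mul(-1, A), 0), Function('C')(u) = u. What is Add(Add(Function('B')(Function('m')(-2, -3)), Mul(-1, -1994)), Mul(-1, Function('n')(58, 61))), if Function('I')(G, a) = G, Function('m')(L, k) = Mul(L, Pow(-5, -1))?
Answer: Rational(10277, 5) ≈ 2055.4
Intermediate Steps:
Function('n')(N, A) = Mul(-1, A)
Function('m')(L, k) = Mul(Rational(-1, 5), L) (Function('m')(L, k) = Mul(L, Rational(-1, 5)) = Mul(Rational(-1, 5), L))
Function('B')(z) = z
Add(Add(Function('B')(Function('m')(-2, -3)), Mul(-1, -1994)), Mul(-1, Function('n')(58, 61))) = Add(Add(Mul(Rational(-1, 5), -2), Mul(-1, -1994)), Mul(-1, Mul(-1, 61))) = Add(Add(Rational(2, 5), 1994), Mul(-1, -61)) = Add(Rational(9972, 5), 61) = Rational(10277, 5)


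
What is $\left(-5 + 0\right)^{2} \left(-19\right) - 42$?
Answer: $-517$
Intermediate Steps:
$\left(-5 + 0\right)^{2} \left(-19\right) - 42 = \left(-5\right)^{2} \left(-19\right) - 42 = 25 \left(-19\right) - 42 = -475 - 42 = -517$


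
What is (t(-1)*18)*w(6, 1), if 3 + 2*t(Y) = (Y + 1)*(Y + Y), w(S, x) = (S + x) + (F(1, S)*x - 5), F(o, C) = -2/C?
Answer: -45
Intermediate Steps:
w(S, x) = -5 + S + x - 2*x/S (w(S, x) = (S + x) + ((-2/S)*x - 5) = (S + x) + (-2*x/S - 5) = (S + x) + (-5 - 2*x/S) = -5 + S + x - 2*x/S)
t(Y) = -3/2 + Y*(1 + Y) (t(Y) = -3/2 + ((Y + 1)*(Y + Y))/2 = -3/2 + ((1 + Y)*(2*Y))/2 = -3/2 + (2*Y*(1 + Y))/2 = -3/2 + Y*(1 + Y))
(t(-1)*18)*w(6, 1) = ((-3/2 - 1 + (-1)²)*18)*(-5 + 6 + 1 - 2*1/6) = ((-3/2 - 1 + 1)*18)*(-5 + 6 + 1 - 2*1*⅙) = (-3/2*18)*(-5 + 6 + 1 - ⅓) = -27*5/3 = -45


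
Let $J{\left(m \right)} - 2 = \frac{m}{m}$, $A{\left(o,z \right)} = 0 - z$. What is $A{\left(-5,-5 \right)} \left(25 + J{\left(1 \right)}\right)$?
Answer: $140$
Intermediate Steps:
$A{\left(o,z \right)} = - z$
$J{\left(m \right)} = 3$ ($J{\left(m \right)} = 2 + \frac{m}{m} = 2 + 1 = 3$)
$A{\left(-5,-5 \right)} \left(25 + J{\left(1 \right)}\right) = \left(-1\right) \left(-5\right) \left(25 + 3\right) = 5 \cdot 28 = 140$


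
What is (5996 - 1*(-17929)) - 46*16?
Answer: 23189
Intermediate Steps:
(5996 - 1*(-17929)) - 46*16 = (5996 + 17929) - 736 = 23925 - 736 = 23189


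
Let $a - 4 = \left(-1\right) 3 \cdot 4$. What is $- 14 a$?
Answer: $112$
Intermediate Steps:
$a = -8$ ($a = 4 + \left(-1\right) 3 \cdot 4 = 4 - 12 = -8$)
$- 14 a = \left(-14\right) \left(-8\right) = 112$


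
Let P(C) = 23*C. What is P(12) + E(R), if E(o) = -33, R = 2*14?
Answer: 243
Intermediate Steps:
R = 28
P(12) + E(R) = 23*12 - 33 = 276 - 33 = 243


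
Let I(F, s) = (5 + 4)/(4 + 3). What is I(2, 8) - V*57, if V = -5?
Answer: 2004/7 ≈ 286.29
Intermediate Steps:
I(F, s) = 9/7
I(2, 8) - V*57 = 9/7 - (-5)*57 = 9/7 - 1*(-285) = 9/7 + 285 = 2004/7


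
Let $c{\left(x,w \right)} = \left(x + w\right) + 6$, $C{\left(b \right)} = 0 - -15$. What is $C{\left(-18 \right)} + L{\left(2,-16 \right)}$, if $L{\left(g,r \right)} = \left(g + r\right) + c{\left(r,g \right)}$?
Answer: $-7$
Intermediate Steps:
$C{\left(b \right)} = 15$ ($C{\left(b \right)} = 0 + 15 = 15$)
$c{\left(x,w \right)} = 6 + w + x$ ($c{\left(x,w \right)} = \left(w + x\right) + 6 = 6 + w + x$)
$L{\left(g,r \right)} = 6 + 2 g + 2 r$ ($L{\left(g,r \right)} = \left(g + r\right) + \left(6 + g + r\right) = 6 + 2 g + 2 r$)
$C{\left(-18 \right)} + L{\left(2,-16 \right)} = 15 + \left(6 + 2 \cdot 2 + 2 \left(-16\right)\right) = 15 + \left(6 + 4 - 32\right) = 15 - 22 = -7$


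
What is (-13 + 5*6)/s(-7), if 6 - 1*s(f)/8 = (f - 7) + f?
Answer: 17/216 ≈ 0.078704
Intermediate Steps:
s(f) = 104 - 16*f (s(f) = 48 - 8*((f - 7) + f) = 48 - 8*((-7 + f) + f) = 48 - 8*(-7 + 2*f) = 48 + (56 - 16*f) = 104 - 16*f)
(-13 + 5*6)/s(-7) = (-13 + 5*6)/(104 - 16*(-7)) = (-13 + 30)/(104 + 112) = 17/216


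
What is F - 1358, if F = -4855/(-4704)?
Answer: -6383177/4704 ≈ -1357.0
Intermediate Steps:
F = 4855/4704 (F = -4855*(-1/4704) = 4855/4704 ≈ 1.0321)
F - 1358 = 4855/4704 - 1358 = -6383177/4704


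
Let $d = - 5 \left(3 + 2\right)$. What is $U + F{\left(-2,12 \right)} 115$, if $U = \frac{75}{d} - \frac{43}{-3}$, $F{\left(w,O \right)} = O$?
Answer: $\frac{4174}{3} \approx 1391.3$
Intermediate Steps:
$d = -25$ ($d = \left(-5\right) 5 = -25$)
$U = \frac{34}{3}$ ($U = \frac{75}{-25} - \frac{43}{-3} = 75 \left(- \frac{1}{25}\right) - - \frac{43}{3} = -3 + \frac{43}{3} = \frac{34}{3} \approx 11.333$)
$U + F{\left(-2,12 \right)} 115 = \frac{34}{3} + 12 \cdot 115 = \frac{34}{3} + 1380 = \frac{4174}{3}$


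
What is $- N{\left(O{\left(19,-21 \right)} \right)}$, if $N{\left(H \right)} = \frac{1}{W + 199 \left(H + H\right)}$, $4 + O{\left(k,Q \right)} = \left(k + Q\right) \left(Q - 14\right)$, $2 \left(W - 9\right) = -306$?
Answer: $- \frac{1}{26124} \approx -3.8279 \cdot 10^{-5}$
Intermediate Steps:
$W = -144$ ($W = 9 + \frac{1}{2} \left(-306\right) = 9 - 153 = -144$)
$O{\left(k,Q \right)} = -4 + \left(-14 + Q\right) \left(Q + k\right)$ ($O{\left(k,Q \right)} = -4 + \left(k + Q\right) \left(Q - 14\right) = -4 + \left(Q + k\right) \left(-14 + Q\right) = -4 + \left(-14 + Q\right) \left(Q + k\right)$)
$N{\left(H \right)} = \frac{1}{-144 + 398 H}$ ($N{\left(H \right)} = \frac{1}{-144 + 199 \left(H + H\right)} = \frac{1}{-144 + 199 \cdot 2 H} = \frac{1}{-144 + 398 H}$)
$- N{\left(O{\left(19,-21 \right)} \right)} = - \frac{1}{2 \left(-72 + 199 \left(-4 + \left(-21\right)^{2} - -294 - 266 - 399\right)\right)} = - \frac{1}{2 \left(-72 + 199 \left(-4 + 441 + 294 - 266 - 399\right)\right)} = - \frac{1}{2 \left(-72 + 199 \cdot 66\right)} = - \frac{1}{2 \left(-72 + 13134\right)} = - \frac{1}{2 \cdot 13062} = \left(-1\right) \frac{1}{26124} = - \frac{1}{26124}$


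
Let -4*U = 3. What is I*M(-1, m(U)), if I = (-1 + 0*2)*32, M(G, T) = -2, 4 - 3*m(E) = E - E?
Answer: 64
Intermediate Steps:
U = -¾ (U = -¼*3 = -¾ ≈ -0.75000)
m(E) = 4/3 (m(E) = 4/3 - (E - E)/3 = 4/3 - ⅓*0 = 4/3 + 0 = 4/3)
I = -32 (I = (-1 + 0)*32 = -1*32 = -32)
I*M(-1, m(U)) = -32*(-2) = 64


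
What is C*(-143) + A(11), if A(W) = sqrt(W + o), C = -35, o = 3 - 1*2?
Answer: 5005 + 2*sqrt(3) ≈ 5008.5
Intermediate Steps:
o = 1 (o = 3 - 2 = 1)
A(W) = sqrt(1 + W) (A(W) = sqrt(W + 1) = sqrt(1 + W))
C*(-143) + A(11) = -35*(-143) + sqrt(1 + 11) = 5005 + sqrt(12) = 5005 + 2*sqrt(3)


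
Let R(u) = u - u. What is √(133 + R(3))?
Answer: √133 ≈ 11.533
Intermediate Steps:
R(u) = 0
√(133 + R(3)) = √(133 + 0) = √133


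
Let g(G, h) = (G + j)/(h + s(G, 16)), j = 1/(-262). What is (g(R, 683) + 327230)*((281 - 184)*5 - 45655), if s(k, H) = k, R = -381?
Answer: -584762840651745/39562 ≈ -1.4781e+10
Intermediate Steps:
j = -1/262 ≈ -0.0038168
g(G, h) = (-1/262 + G)/(G + h) (g(G, h) = (G - 1/262)/(h + G) = (-1/262 + G)/(G + h))
(g(R, 683) + 327230)*((281 - 184)*5 - 45655) = ((-1/262 - 381)/(-381 + 683) + 327230)*((281 - 184)*5 - 45655) = (-99823/262/302 + 327230)*(97*5 - 45655) = ((1/302)*(-99823/262) + 327230)*(485 - 45655) = (-99823/79124 + 327230)*(-45170) = (25891646697/79124)*(-45170) = -584762840651745/39562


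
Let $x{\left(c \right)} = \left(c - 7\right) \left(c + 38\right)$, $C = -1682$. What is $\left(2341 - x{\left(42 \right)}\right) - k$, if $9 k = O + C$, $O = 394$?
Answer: $- \frac{2843}{9} \approx -315.89$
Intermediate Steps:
$k = - \frac{1288}{9}$ ($k = \frac{394 - 1682}{9} = \frac{1}{9} \left(-1288\right) = - \frac{1288}{9} \approx -143.11$)
$x{\left(c \right)} = \left(-7 + c\right) \left(38 + c\right)$
$\left(2341 - x{\left(42 \right)}\right) - k = \left(2341 - \left(-266 + 42^{2} + 31 \cdot 42\right)\right) - - \frac{1288}{9} = \left(2341 - \left(-266 + 1764 + 1302\right)\right) + \frac{1288}{9} = \left(2341 - 2800\right) + \frac{1288}{9} = -459 + \frac{1288}{9} = - \frac{2843}{9}$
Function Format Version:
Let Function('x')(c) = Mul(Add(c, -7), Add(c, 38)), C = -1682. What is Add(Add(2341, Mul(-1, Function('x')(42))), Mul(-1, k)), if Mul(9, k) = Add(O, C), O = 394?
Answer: Rational(-2843, 9) ≈ -315.89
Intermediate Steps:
k = Rational(-1288, 9) (k = Mul(Rational(1, 9), Add(394, -1682)) = Mul(Rational(1, 9), -1288) = Rational(-1288, 9) ≈ -143.11)
Function('x')(c) = Mul(Add(-7, c), Add(38, c))
Add(Add(2341, Mul(-1, Function('x')(42))), Mul(-1, k)) = Add(Add(2341, Mul(-1, Add(-266, Pow(42, 2), Mul(31, 42)))), Mul(-1, Rational(-1288, 9))) = Add(Add(2341, Mul(-1, Add(-266, 1764, 1302))), Rational(1288, 9)) = Add(Add(2341, Mul(-1, 2800)), Rational(1288, 9)) = Add(Add(2341, -2800), Rational(1288, 9)) = Add(-459, Rational(1288, 9)) = Rational(-2843, 9)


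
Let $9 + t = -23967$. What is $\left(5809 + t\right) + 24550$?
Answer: $6383$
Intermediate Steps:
$t = -23976$ ($t = -9 - 23967 = -23976$)
$\left(5809 + t\right) + 24550 = \left(5809 - 23976\right) + 24550 = -18167 + 24550 = 6383$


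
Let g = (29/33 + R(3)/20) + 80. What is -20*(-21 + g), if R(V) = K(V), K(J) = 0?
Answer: -39520/33 ≈ -1197.6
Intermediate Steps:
R(V) = 0
g = 2669/33 (g = (29/33 + 0/20) + 80 = (29*(1/33) + 0*(1/20)) + 80 = (29/33 + 0) + 80 = 29/33 + 80 = 2669/33 ≈ 80.879)
-20*(-21 + g) = -20*(-21 + 2669/33) = -20*1976/33 = -39520/33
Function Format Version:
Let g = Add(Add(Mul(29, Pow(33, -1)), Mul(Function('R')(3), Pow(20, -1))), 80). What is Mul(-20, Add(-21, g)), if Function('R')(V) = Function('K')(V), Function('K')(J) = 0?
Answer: Rational(-39520, 33) ≈ -1197.6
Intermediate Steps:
Function('R')(V) = 0
g = Rational(2669, 33) (g = Add(Add(Mul(29, Pow(33, -1)), Mul(0, Pow(20, -1))), 80) = Add(Add(Mul(29, Rational(1, 33)), Mul(0, Rational(1, 20))), 80) = Add(Add(Rational(29, 33), 0), 80) = Add(Rational(29, 33), 80) = Rational(2669, 33) ≈ 80.879)
Mul(-20, Add(-21, g)) = Mul(-20, Add(-21, Rational(2669, 33))) = Mul(-20, Rational(1976, 33)) = Rational(-39520, 33)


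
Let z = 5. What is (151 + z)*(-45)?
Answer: -7020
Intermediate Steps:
(151 + z)*(-45) = (151 + 5)*(-45) = 156*(-45) = -7020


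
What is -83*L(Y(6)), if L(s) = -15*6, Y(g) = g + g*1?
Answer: 7470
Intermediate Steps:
Y(g) = 2*g (Y(g) = g + g = 2*g)
L(s) = -90
-83*L(Y(6)) = -83*(-90) = 7470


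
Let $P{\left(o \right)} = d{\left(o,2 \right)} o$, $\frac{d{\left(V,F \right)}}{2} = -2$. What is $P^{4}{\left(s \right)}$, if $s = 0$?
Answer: $0$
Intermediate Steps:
$d{\left(V,F \right)} = -4$ ($d{\left(V,F \right)} = 2 \left(-2\right) = -4$)
$P{\left(o \right)} = - 4 o$
$P^{4}{\left(s \right)} = \left(\left(-4\right) 0\right)^{4} = 0^{4} = 0$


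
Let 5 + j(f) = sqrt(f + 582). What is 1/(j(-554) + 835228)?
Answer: 835223/697597459701 - 2*sqrt(7)/697597459701 ≈ 1.1973e-6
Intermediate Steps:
j(f) = -5 + sqrt(582 + f) (j(f) = -5 + sqrt(f + 582) = -5 + sqrt(582 + f))
1/(j(-554) + 835228) = 1/((-5 + sqrt(582 - 554)) + 835228) = 1/((-5 + sqrt(28)) + 835228) = 1/((-5 + 2*sqrt(7)) + 835228) = 1/(835223 + 2*sqrt(7))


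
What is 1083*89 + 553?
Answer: 96940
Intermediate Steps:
1083*89 + 553 = 96387 + 553 = 96940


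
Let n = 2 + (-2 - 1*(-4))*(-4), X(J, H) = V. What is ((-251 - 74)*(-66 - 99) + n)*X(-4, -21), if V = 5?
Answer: 268095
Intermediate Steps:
X(J, H) = 5
n = -6 (n = 2 + (-2 + 4)*(-4) = 2 + 2*(-4) = 2 - 8 = -6)
((-251 - 74)*(-66 - 99) + n)*X(-4, -21) = ((-251 - 74)*(-66 - 99) - 6)*5 = (-325*(-165) - 6)*5 = (53625 - 6)*5 = 53619*5 = 268095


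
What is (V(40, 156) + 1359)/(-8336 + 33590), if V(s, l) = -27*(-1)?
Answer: 77/1403 ≈ 0.054882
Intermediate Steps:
V(s, l) = 27
(V(40, 156) + 1359)/(-8336 + 33590) = (27 + 1359)/(-8336 + 33590) = 1386/25254 = 1386*(1/25254) = 77/1403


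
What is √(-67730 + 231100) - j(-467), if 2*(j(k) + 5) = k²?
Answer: -218079/2 + 31*√170 ≈ -1.0864e+5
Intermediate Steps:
j(k) = -5 + k²/2
√(-67730 + 231100) - j(-467) = √(-67730 + 231100) - (-5 + (½)*(-467)²) = √163370 - (-5 + (½)*218089) = 31*√170 - (-5 + 218089/2) = 31*√170 - 1*218079/2 = 31*√170 - 218079/2 = -218079/2 + 31*√170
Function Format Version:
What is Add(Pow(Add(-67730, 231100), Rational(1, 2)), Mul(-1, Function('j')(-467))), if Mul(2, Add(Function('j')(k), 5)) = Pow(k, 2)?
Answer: Add(Rational(-218079, 2), Mul(31, Pow(170, Rational(1, 2)))) ≈ -1.0864e+5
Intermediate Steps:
Function('j')(k) = Add(-5, Mul(Rational(1, 2), Pow(k, 2)))
Add(Pow(Add(-67730, 231100), Rational(1, 2)), Mul(-1, Function('j')(-467))) = Add(Pow(Add(-67730, 231100), Rational(1, 2)), Mul(-1, Add(-5, Mul(Rational(1, 2), Pow(-467, 2))))) = Add(Pow(163370, Rational(1, 2)), Mul(-1, Add(-5, Mul(Rational(1, 2), 218089)))) = Add(Mul(31, Pow(170, Rational(1, 2))), Mul(-1, Add(-5, Rational(218089, 2)))) = Add(Mul(31, Pow(170, Rational(1, 2))), Mul(-1, Rational(218079, 2))) = Add(Mul(31, Pow(170, Rational(1, 2))), Rational(-218079, 2)) = Add(Rational(-218079, 2), Mul(31, Pow(170, Rational(1, 2))))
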